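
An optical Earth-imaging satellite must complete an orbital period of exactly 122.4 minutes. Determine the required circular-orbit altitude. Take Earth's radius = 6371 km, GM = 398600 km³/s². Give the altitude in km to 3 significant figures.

T = 122.4 min = 7344.0 s.
From T = 2π√(a³/μ): a = (μ T²/4π²)^(1/3) = (398600 × 7344.0² / 4π²)^(1/3) = 8166 km.
Altitude h = a − R = 8166 − 6371 = 1795 km.

1800 km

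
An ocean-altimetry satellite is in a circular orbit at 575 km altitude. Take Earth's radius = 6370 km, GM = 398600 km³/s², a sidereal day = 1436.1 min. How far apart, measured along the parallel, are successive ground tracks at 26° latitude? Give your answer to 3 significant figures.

Semi-major axis a = 6370 + 575 = 6945 km. Period T = 2π√(a³/μ) = 2π√(6945³/398600) = 5760.0 s = 96.00 min.
Node shift per orbit = (5760.0/86166) × 360° = 24.07°.
Equatorial spacing = 24.07 × 111.2 km/° = 2675 km.
At 26° latitude, spacing = 2675 × cos(26°) = 2405 km.

2400 km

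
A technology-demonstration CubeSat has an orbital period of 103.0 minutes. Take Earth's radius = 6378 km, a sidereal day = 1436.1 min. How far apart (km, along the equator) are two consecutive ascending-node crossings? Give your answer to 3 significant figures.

T = 103.0 min = 6180.0 s.
During one orbit Earth rotates (6180.0 / 86166) × 360° = 25.82°.
At the equator that is 25.82° × (2π·6378/360) km/° = 25.82 × 111.3 = 2874 km.

2870 km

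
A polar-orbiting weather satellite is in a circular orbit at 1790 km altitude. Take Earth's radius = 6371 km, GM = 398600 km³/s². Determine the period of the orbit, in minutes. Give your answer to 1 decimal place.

Semi-major axis a = 6371 + 1790 = 8161 km. Period T = 2π√(a³/μ) = 2π√(8161³/398600) = 7337.1 s = 122.29 min.

122.3 min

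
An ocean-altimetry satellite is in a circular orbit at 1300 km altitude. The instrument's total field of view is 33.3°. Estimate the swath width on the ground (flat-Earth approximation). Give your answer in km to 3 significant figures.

778 km

Half-angle = 33.3°/2 = 16.65°.
Swath width ≈ 2h·tan(θ/2) = 2 × 1300 × tan(16.65°) = 777.6 km.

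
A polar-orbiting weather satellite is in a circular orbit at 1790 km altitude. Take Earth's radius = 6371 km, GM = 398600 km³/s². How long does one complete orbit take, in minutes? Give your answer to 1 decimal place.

122.3 min

Semi-major axis a = 6371 + 1790 = 8161 km. Period T = 2π√(a³/μ) = 2π√(8161³/398600) = 7337.1 s = 122.29 min.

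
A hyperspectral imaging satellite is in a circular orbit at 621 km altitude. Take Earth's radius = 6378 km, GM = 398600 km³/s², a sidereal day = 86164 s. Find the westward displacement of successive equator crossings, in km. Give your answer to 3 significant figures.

Semi-major axis a = 6378 + 621 = 6999 km. Period T = 2π√(a³/μ) = 2π√(6999³/398600) = 5827.3 s = 97.12 min.
During one orbit Earth rotates (5827.3 / 86164) × 360° = 24.35°.
At the equator that is 24.35° × (2π·6378/360) km/° = 24.35 × 111.3 = 2710 km.

2710 km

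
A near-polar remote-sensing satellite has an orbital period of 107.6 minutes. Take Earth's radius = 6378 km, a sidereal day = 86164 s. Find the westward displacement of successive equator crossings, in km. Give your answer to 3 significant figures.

T = 107.6 min = 6456.0 s.
During one orbit Earth rotates (6456.0 / 86164) × 360° = 26.97°.
At the equator that is 26.97° × (2π·6378/360) km/° = 26.97 × 111.3 = 3003 km.

3000 km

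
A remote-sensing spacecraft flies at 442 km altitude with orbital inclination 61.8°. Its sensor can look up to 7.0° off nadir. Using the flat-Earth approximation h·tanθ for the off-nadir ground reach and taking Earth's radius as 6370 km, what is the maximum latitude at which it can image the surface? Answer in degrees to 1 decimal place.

For a prograde orbit the ground track reaches latitude ±i = ±61.8°.
Sensor half-swath on the ground ≈ 442·tan(7.0°) = 54 km = 0.49° of latitude.
Maximum observable latitude ≈ 61.8 + 0.49 = 62.3°.

62.3°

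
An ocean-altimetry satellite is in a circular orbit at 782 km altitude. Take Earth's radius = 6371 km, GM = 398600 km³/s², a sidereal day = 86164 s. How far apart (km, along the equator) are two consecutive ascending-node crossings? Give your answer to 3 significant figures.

2800 km

Semi-major axis a = 6371 + 782 = 7153 km. Period T = 2π√(a³/μ) = 2π√(7153³/398600) = 6020.7 s = 100.34 min.
During one orbit Earth rotates (6020.7 / 86164) × 360° = 25.15°.
At the equator that is 25.15° × (2π·6371/360) km/° = 25.15 × 111.2 = 2797 km.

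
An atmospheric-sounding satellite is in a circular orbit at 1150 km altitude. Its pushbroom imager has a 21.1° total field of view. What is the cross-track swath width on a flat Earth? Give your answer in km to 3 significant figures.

428 km

Half-angle = 21.1°/2 = 10.55°.
Swath width ≈ 2h·tan(θ/2) = 2 × 1150 × tan(10.55°) = 428.4 km.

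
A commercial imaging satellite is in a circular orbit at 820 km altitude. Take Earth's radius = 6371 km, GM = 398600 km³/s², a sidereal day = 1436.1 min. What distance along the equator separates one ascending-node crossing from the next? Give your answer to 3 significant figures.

2820 km

Semi-major axis a = 6371 + 820 = 7191 km. Period T = 2π√(a³/μ) = 2π√(7191³/398600) = 6068.7 s = 101.14 min.
During one orbit Earth rotates (6068.7 / 86166) × 360° = 25.35°.
At the equator that is 25.35° × (2π·6371/360) km/° = 25.35 × 111.2 = 2819 km.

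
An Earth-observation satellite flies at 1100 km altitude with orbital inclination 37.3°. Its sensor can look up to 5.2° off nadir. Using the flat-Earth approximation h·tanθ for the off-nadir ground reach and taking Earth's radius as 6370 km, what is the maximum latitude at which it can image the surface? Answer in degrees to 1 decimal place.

For a prograde orbit the ground track reaches latitude ±i = ±37.3°.
Sensor half-swath on the ground ≈ 1100·tan(5.2°) = 100 km = 0.90° of latitude.
Maximum observable latitude ≈ 37.3 + 0.90 = 38.2°.

38.2°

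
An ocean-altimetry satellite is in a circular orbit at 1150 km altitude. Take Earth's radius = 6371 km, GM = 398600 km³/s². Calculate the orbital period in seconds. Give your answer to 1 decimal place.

Semi-major axis a = 6371 + 1150 = 7521 km. Period T = 2π√(a³/μ) = 2π√(7521³/398600) = 6491.2 s = 108.19 min.

6491.2 seconds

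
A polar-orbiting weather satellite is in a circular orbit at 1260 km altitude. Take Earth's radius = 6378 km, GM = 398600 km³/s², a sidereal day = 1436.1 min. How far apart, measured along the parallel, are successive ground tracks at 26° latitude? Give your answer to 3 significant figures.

2780 km

Semi-major axis a = 6378 + 1260 = 7638 km. Period T = 2π√(a³/μ) = 2π√(7638³/398600) = 6643.3 s = 110.72 min.
Node shift per orbit = (6643.3/86166) × 360° = 27.76°.
Equatorial spacing = 27.76 × 111.3 km/° = 3090 km.
At 26° latitude, spacing = 3090 × cos(26°) = 2777 km.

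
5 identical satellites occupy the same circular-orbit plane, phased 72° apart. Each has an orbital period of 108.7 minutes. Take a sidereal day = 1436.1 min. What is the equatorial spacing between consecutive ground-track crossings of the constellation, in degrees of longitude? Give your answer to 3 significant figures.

5.45°

T = 108.7 min = 6522.0 s.
Single-satellite node shift = (6522.0/86166) × 360° = 27.25°.
With 5 satellites evenly phased, successive equator crossings are 27.25/5 = 5.450° apart.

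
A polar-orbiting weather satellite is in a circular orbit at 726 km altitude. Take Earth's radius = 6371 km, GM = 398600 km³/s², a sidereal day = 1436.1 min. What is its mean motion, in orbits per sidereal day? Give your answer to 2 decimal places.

Semi-major axis a = 6371 + 726 = 7097 km. Period T = 2π√(a³/μ) = 2π√(7097³/398600) = 5950.1 s = 99.17 min.
Orbits per sidereal day = 86166 / 5950.1 = 14.481.

14.48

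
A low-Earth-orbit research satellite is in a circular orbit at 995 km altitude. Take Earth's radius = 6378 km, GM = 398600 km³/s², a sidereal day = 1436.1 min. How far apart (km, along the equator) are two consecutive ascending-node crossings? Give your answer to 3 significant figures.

Semi-major axis a = 6378 + 995 = 7373 km. Period T = 2π√(a³/μ) = 2π√(7373³/398600) = 6300.5 s = 105.01 min.
During one orbit Earth rotates (6300.5 / 86166) × 360° = 26.32°.
At the equator that is 26.32° × (2π·6378/360) km/° = 26.32 × 111.3 = 2930 km.

2930 km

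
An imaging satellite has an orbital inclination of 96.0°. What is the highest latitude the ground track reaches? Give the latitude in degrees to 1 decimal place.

Retrograde orbit: the ground track reaches ±(180° − i) = ±(180 − 96.0) = ±84.0°.

84.0°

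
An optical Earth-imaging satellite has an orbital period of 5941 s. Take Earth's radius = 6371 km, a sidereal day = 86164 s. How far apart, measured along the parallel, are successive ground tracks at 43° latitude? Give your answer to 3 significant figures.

2020 km

Node shift per orbit = (5941.0/86164) × 360° = 24.82°.
Equatorial spacing = 24.82 × 111.2 km/° = 2760 km.
At 43° latitude, spacing = 2760 × cos(43°) = 2019 km.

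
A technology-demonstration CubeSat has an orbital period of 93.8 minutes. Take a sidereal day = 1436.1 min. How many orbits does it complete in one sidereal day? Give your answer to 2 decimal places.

T = 93.8 min = 5628.0 s.
Orbits per sidereal day = 86166 / 5628.0 = 15.310.

15.31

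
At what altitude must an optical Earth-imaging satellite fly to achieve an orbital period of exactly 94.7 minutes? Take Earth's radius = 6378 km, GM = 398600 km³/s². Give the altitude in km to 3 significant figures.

504 km

T = 94.7 min = 5682.0 s.
From T = 2π√(a³/μ): a = (μ T²/4π²)^(1/3) = (398600 × 5682.0² / 4π²)^(1/3) = 6882 km.
Altitude h = a − R = 6882 − 6378 = 504 km.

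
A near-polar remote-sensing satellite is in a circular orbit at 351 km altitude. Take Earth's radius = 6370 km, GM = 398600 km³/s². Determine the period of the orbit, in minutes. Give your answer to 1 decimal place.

Semi-major axis a = 6370 + 351 = 6721 km. Period T = 2π√(a³/μ) = 2π√(6721³/398600) = 5483.6 s = 91.39 min.

91.4 min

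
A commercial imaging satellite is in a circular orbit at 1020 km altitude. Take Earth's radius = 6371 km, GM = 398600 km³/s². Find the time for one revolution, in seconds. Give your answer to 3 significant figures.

6320 seconds

Semi-major axis a = 6371 + 1020 = 7391 km. Period T = 2π√(a³/μ) = 2π√(7391³/398600) = 6323.6 s = 105.39 min.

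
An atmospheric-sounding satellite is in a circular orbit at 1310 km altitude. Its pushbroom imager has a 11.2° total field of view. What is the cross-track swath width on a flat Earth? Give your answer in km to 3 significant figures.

257 km

Half-angle = 11.2°/2 = 5.6°.
Swath width ≈ 2h·tan(θ/2) = 2 × 1310 × tan(5.6°) = 256.9 km.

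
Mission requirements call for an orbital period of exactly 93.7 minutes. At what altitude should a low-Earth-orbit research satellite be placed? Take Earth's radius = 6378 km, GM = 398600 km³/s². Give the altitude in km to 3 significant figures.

T = 93.7 min = 5622.0 s.
From T = 2π√(a³/μ): a = (μ T²/4π²)^(1/3) = (398600 × 5622.0² / 4π²)^(1/3) = 6834 km.
Altitude h = a − R = 6834 − 6378 = 456 km.

456 km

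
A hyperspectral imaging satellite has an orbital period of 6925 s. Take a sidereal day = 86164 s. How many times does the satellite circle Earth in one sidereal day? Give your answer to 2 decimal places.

Orbits per sidereal day = 86164 / 6925.0 = 12.442.

12.44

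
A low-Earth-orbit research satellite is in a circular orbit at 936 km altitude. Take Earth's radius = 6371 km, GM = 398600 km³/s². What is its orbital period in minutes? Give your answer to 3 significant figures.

104 min

Semi-major axis a = 6371 + 936 = 7307 km. Period T = 2π√(a³/μ) = 2π√(7307³/398600) = 6216.1 s = 103.60 min.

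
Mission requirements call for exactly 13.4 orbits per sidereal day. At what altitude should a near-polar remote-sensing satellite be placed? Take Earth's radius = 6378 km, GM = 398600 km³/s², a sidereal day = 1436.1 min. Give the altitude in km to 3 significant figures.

1100 km

Required period T = 86166 / 13.4 = 6430.3 s.
From T = 2π√(a³/μ): a = (μ T²/4π²)^(1/3) = (398600 × 6430.3² / 4π²)^(1/3) = 7474 km.
Altitude h = a − R = 7474 − 6378 = 1096 km.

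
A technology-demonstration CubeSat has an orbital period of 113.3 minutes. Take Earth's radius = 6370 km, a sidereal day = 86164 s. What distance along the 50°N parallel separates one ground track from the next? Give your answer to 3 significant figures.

T = 113.3 min = 6798.0 s.
Node shift per orbit = (6798.0/86164) × 360° = 28.40°.
Equatorial spacing = 28.40 × 111.2 km/° = 3158 km.
At 50° latitude, spacing = 3158 × cos(50°) = 2030 km.

2030 km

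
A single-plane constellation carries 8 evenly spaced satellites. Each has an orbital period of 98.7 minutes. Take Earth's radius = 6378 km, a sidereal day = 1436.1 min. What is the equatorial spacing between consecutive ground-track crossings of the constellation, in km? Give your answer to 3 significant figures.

T = 98.7 min = 5922.0 s.
Single-satellite node shift = (5922.0/86166) × 360° = 24.74°.
With 8 satellites evenly phased, successive equator crossings are 24.74/8 = 3.093° apart.
That is 3.093 × 111.3 = 344 km at the equator.

344 km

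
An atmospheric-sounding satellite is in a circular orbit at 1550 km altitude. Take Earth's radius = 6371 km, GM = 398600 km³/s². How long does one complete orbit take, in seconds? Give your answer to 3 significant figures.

7020 seconds

Semi-major axis a = 6371 + 1550 = 7921 km. Period T = 2π√(a³/μ) = 2π√(7921³/398600) = 7015.9 s = 116.93 min.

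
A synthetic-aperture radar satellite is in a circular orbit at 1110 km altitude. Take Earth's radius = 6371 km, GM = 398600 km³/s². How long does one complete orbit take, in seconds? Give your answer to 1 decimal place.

Semi-major axis a = 6371 + 1110 = 7481 km. Period T = 2π√(a³/μ) = 2π√(7481³/398600) = 6439.5 s = 107.32 min.

6439.5 seconds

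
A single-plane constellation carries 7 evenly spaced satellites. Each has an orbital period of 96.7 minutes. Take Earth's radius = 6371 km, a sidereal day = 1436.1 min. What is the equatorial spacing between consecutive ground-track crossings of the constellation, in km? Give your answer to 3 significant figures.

385 km

T = 96.7 min = 5802.0 s.
Single-satellite node shift = (5802.0/86166) × 360° = 24.24°.
With 7 satellites evenly phased, successive equator crossings are 24.24/7 = 3.463° apart.
That is 3.463 × 111.2 = 385 km at the equator.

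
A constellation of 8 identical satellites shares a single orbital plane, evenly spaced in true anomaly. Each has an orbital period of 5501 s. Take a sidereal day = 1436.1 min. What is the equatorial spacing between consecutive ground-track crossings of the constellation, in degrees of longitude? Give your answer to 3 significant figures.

Single-satellite node shift = (5501.0/86166) × 360° = 22.98°.
With 8 satellites evenly phased, successive equator crossings are 22.98/8 = 2.873° apart.

2.87°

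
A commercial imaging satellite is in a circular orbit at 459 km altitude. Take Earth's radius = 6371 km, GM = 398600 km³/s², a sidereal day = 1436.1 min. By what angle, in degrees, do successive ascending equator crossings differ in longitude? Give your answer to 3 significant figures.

23.5°

Semi-major axis a = 6371 + 459 = 6830 km. Period T = 2π√(a³/μ) = 2π√(6830³/398600) = 5617.5 s = 93.62 min.
During one orbit Earth rotates (5617.5 / 86166) × 360° = 23.47°.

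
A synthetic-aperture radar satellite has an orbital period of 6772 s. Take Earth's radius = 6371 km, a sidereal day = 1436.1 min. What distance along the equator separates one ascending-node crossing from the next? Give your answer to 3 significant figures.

3150 km

During one orbit Earth rotates (6772.0 / 86166) × 360° = 28.29°.
At the equator that is 28.29° × (2π·6371/360) km/° = 28.29 × 111.2 = 3146 km.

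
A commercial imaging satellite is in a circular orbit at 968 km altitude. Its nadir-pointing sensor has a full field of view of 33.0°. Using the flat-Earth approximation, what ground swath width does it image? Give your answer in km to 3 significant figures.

573 km

Half-angle = 33.0°/2 = 16.5°.
Swath width ≈ 2h·tan(θ/2) = 2 × 968 × tan(16.5°) = 573.5 km.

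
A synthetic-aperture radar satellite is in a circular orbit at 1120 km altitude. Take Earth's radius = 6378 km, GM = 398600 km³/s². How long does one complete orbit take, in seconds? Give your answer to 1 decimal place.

6461.4 seconds

Semi-major axis a = 6378 + 1120 = 7498 km. Period T = 2π√(a³/μ) = 2π√(7498³/398600) = 6461.4 s = 107.69 min.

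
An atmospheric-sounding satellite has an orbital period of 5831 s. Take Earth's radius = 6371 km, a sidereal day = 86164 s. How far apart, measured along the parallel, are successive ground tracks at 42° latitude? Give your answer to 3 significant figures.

2010 km

Node shift per orbit = (5831.0/86164) × 360° = 24.36°.
Equatorial spacing = 24.36 × 111.2 km/° = 2709 km.
At 42° latitude, spacing = 2709 × cos(42°) = 2013 km.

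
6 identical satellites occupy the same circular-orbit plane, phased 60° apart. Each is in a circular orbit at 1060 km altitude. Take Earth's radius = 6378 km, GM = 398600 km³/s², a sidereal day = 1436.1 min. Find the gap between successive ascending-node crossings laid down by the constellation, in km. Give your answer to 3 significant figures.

495 km

Semi-major axis a = 6378 + 1060 = 7438 km. Period T = 2π√(a³/μ) = 2π√(7438³/398600) = 6384.0 s = 106.40 min.
Single-satellite node shift = (6384.0/86166) × 360° = 26.67°.
With 6 satellites evenly phased, successive equator crossings are 26.67/6 = 4.445° apart.
That is 4.445 × 111.3 = 495 km at the equator.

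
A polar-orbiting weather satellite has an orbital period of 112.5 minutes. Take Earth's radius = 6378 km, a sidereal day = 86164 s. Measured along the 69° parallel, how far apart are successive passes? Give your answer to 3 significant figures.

T = 112.5 min = 6750.0 s.
Node shift per orbit = (6750.0/86164) × 360° = 28.20°.
Equatorial spacing = 28.20 × 111.3 km/° = 3139 km.
At 69° latitude, spacing = 3139 × cos(69°) = 1125 km.

1130 km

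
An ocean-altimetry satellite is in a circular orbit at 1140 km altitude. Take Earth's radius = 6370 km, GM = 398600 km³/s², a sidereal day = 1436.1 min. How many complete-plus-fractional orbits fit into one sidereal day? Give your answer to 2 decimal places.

13.30

Semi-major axis a = 6370 + 1140 = 7510 km. Period T = 2π√(a³/μ) = 2π√(7510³/398600) = 6477.0 s = 107.95 min.
Orbits per sidereal day = 86166 / 6477.0 = 13.303.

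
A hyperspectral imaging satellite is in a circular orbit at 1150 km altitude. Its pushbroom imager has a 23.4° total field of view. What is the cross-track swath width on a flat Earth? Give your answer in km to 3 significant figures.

476 km

Half-angle = 23.4°/2 = 11.7°.
Swath width ≈ 2h·tan(θ/2) = 2 × 1150 × tan(11.7°) = 476.3 km.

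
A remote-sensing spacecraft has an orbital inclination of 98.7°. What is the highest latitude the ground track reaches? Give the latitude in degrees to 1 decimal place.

81.3°

Retrograde orbit: the ground track reaches ±(180° − i) = ±(180 − 98.7) = ±81.3°.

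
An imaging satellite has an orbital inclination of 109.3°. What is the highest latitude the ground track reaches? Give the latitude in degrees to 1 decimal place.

70.7°

Retrograde orbit: the ground track reaches ±(180° − i) = ±(180 − 109.3) = ±70.7°.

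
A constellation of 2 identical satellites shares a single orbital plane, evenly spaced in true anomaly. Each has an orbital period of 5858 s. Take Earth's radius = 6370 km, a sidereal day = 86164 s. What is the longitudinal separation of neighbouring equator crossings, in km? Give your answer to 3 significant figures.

Single-satellite node shift = (5858.0/86164) × 360° = 24.48°.
With 2 satellites evenly phased, successive equator crossings are 24.48/2 = 12.238° apart.
That is 12.238 × 111.2 = 1361 km at the equator.

1360 km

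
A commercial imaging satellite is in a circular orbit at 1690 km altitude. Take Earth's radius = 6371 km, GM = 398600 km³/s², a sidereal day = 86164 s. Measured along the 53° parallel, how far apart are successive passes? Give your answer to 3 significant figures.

2010 km

Semi-major axis a = 6371 + 1690 = 8061 km. Period T = 2π√(a³/μ) = 2π√(8061³/398600) = 7202.7 s = 120.04 min.
Node shift per orbit = (7202.7/86164) × 360° = 30.09°.
Equatorial spacing = 30.09 × 111.2 km/° = 3346 km.
At 53° latitude, spacing = 3346 × cos(53°) = 2014 km.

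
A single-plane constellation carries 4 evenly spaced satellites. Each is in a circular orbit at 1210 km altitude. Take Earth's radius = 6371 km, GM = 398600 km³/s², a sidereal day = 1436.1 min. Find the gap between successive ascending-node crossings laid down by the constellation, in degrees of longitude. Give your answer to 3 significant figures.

Semi-major axis a = 6371 + 1210 = 7581 km. Period T = 2π√(a³/μ) = 2π√(7581³/398600) = 6569.0 s = 109.48 min.
Single-satellite node shift = (6569.0/86166) × 360° = 27.45°.
With 4 satellites evenly phased, successive equator crossings are 27.45/4 = 6.861° apart.

6.86°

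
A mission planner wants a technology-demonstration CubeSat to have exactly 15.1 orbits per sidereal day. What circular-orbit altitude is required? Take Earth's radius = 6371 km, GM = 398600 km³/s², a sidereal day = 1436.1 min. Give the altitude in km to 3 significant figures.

Required period T = 86166 / 15.1 = 5706.4 s.
From T = 2π√(a³/μ): a = (μ T²/4π²)^(1/3) = (398600 × 5706.4² / 4π²)^(1/3) = 6902 km.
Altitude h = a − R = 6902 − 6371 = 531 km.

531 km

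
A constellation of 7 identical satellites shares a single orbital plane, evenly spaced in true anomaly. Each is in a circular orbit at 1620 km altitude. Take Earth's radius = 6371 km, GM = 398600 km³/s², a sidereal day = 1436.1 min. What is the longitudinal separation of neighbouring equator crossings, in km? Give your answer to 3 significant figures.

Semi-major axis a = 6371 + 1620 = 7991 km. Period T = 2π√(a³/μ) = 2π√(7991³/398600) = 7109.1 s = 118.48 min.
Single-satellite node shift = (7109.1/86166) × 360° = 29.70°.
With 7 satellites evenly phased, successive equator crossings are 29.70/7 = 4.243° apart.
That is 4.243 × 111.2 = 472 km at the equator.

472 km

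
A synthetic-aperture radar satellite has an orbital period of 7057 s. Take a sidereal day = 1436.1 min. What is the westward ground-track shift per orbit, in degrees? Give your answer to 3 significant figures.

During one orbit Earth rotates (7057.0 / 86166) × 360° = 29.48°.

29.5°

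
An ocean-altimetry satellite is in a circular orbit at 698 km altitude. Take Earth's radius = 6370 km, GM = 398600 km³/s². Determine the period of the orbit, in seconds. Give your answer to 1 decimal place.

5913.7 seconds

Semi-major axis a = 6370 + 698 = 7068 km. Period T = 2π√(a³/μ) = 2π√(7068³/398600) = 5913.7 s = 98.56 min.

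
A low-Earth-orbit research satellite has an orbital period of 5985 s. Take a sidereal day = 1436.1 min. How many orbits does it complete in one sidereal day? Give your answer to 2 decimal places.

Orbits per sidereal day = 86166 / 5985.0 = 14.397.

14.40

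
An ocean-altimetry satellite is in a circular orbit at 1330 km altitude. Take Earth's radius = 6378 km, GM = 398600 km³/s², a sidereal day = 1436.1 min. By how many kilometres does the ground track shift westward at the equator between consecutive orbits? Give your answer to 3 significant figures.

Semi-major axis a = 6378 + 1330 = 7708 km. Period T = 2π√(a³/μ) = 2π√(7708³/398600) = 6734.8 s = 112.25 min.
During one orbit Earth rotates (6734.8 / 86166) × 360° = 28.14°.
At the equator that is 28.14° × (2π·6378/360) km/° = 28.14 × 111.3 = 3132 km.

3130 km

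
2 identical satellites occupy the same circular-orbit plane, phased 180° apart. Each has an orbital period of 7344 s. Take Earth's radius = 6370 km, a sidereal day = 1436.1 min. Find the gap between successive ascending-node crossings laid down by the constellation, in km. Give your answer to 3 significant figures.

1710 km

Single-satellite node shift = (7344.0/86166) × 360° = 30.68°.
With 2 satellites evenly phased, successive equator crossings are 30.68/2 = 15.342° apart.
That is 15.342 × 111.2 = 1706 km at the equator.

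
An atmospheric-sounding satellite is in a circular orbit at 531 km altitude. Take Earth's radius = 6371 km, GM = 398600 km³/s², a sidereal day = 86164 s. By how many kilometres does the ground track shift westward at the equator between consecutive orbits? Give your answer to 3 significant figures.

2650 km

Semi-major axis a = 6371 + 531 = 6902 km. Period T = 2π√(a³/μ) = 2π√(6902³/398600) = 5706.6 s = 95.11 min.
During one orbit Earth rotates (5706.6 / 86164) × 360° = 23.84°.
At the equator that is 23.84° × (2π·6371/360) km/° = 23.84 × 111.2 = 2651 km.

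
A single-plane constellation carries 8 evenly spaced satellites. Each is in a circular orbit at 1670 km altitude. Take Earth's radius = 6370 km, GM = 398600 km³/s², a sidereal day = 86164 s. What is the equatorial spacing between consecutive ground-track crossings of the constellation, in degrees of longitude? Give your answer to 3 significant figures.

Semi-major axis a = 6370 + 1670 = 8040 km. Period T = 2π√(a³/μ) = 2π√(8040³/398600) = 7174.6 s = 119.58 min.
Single-satellite node shift = (7174.6/86164) × 360° = 29.98°.
With 8 satellites evenly phased, successive equator crossings are 29.98/8 = 3.747° apart.

3.75°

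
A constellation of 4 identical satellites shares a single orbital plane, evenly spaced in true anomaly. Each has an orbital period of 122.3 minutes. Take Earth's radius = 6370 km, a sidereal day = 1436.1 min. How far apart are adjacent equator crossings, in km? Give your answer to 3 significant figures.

T = 122.3 min = 7338.0 s.
Single-satellite node shift = (7338.0/86166) × 360° = 30.66°.
With 4 satellites evenly phased, successive equator crossings are 30.66/4 = 7.665° apart.
That is 7.665 × 111.2 = 852 km at the equator.

852 km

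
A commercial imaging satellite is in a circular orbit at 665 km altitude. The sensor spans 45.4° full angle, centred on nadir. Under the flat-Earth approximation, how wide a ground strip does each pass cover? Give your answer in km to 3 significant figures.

Half-angle = 45.4°/2 = 22.7°.
Swath width ≈ 2h·tan(θ/2) = 2 × 665 × tan(22.7°) = 556.4 km.

556 km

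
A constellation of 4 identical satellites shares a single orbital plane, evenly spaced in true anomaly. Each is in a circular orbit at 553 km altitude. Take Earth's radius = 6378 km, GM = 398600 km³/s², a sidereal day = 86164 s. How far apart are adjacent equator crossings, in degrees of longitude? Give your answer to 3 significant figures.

6.00°

Semi-major axis a = 6378 + 553 = 6931 km. Period T = 2π√(a³/μ) = 2π√(6931³/398600) = 5742.6 s = 95.71 min.
Single-satellite node shift = (5742.6/86164) × 360° = 23.99°.
With 4 satellites evenly phased, successive equator crossings are 23.99/4 = 5.998° apart.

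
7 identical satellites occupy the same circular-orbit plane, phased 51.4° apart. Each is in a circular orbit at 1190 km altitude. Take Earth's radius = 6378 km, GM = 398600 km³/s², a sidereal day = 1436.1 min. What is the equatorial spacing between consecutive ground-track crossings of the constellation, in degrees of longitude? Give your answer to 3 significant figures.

3.91°

Semi-major axis a = 6378 + 1190 = 7568 km. Period T = 2π√(a³/μ) = 2π√(7568³/398600) = 6552.1 s = 109.20 min.
Single-satellite node shift = (6552.1/86166) × 360° = 27.37°.
With 7 satellites evenly phased, successive equator crossings are 27.37/7 = 3.911° apart.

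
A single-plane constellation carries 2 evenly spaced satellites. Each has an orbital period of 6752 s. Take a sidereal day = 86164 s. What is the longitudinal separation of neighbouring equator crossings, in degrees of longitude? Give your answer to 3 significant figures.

Single-satellite node shift = (6752.0/86164) × 360° = 28.21°.
With 2 satellites evenly phased, successive equator crossings are 28.21/2 = 14.105° apart.

14.1°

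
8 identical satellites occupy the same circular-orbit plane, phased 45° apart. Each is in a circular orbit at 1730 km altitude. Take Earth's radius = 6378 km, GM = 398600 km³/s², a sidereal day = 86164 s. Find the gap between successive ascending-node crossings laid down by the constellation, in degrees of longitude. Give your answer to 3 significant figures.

Semi-major axis a = 6378 + 1730 = 8108 km. Period T = 2π√(a³/μ) = 2π√(8108³/398600) = 7265.8 s = 121.10 min.
Single-satellite node shift = (7265.8/86164) × 360° = 30.36°.
With 8 satellites evenly phased, successive equator crossings are 30.36/8 = 3.795° apart.

3.79°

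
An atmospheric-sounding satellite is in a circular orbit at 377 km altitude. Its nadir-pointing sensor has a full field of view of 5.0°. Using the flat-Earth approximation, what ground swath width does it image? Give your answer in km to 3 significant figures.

32.9 km

Half-angle = 5.0°/2 = 2.5°.
Swath width ≈ 2h·tan(θ/2) = 2 × 377 × tan(2.5°) = 32.9 km.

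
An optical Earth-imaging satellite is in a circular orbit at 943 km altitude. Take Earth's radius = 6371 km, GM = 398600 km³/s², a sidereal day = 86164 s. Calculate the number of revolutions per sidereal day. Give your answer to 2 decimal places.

Semi-major axis a = 6371 + 943 = 7314 km. Period T = 2π√(a³/μ) = 2π√(7314³/398600) = 6225.1 s = 103.75 min.
Orbits per sidereal day = 86164 / 6225.1 = 13.841.

13.84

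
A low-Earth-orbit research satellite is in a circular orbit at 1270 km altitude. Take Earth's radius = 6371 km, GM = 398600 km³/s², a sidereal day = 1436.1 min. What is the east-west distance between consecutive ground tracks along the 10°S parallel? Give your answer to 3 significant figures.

Semi-major axis a = 6371 + 1270 = 7641 km. Period T = 2π√(a³/μ) = 2π√(7641³/398600) = 6647.2 s = 110.79 min.
Node shift per orbit = (6647.2/86166) × 360° = 27.77°.
Equatorial spacing = 27.77 × 111.2 km/° = 3088 km.
At 10° latitude, spacing = 3088 × cos(10°) = 3041 km.

3040 km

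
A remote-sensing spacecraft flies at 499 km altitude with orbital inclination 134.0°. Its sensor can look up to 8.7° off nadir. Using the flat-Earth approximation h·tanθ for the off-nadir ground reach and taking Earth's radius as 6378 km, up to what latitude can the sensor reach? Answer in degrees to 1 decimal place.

Retrograde orbit: the ground track reaches ±(180° − i) = ±(180 − 134.0) = ±46.0°.
Sensor half-swath on the ground ≈ 499·tan(8.7°) = 76 km = 0.69° of latitude.
Maximum observable latitude ≈ 46.0 + 0.69 = 46.7°.

46.7°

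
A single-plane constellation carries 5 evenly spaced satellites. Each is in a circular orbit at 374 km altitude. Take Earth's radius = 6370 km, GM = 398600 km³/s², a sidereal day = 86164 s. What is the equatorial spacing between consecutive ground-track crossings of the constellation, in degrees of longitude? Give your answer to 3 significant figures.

4.61°

Semi-major axis a = 6370 + 374 = 6744 km. Period T = 2π√(a³/μ) = 2π√(6744³/398600) = 5511.7 s = 91.86 min.
Single-satellite node shift = (5511.7/86164) × 360° = 23.03°.
With 5 satellites evenly phased, successive equator crossings are 23.03/5 = 4.606° apart.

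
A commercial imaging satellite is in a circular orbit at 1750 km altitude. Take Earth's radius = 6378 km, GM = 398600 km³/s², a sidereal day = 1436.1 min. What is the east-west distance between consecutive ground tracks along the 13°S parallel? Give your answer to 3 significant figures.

Semi-major axis a = 6378 + 1750 = 8128 km. Period T = 2π√(a³/μ) = 2π√(8128³/398600) = 7292.7 s = 121.54 min.
Node shift per orbit = (7292.7/86166) × 360° = 30.47°.
Equatorial spacing = 30.47 × 111.3 km/° = 3392 km.
At 13° latitude, spacing = 3392 × cos(13°) = 3305 km.

3300 km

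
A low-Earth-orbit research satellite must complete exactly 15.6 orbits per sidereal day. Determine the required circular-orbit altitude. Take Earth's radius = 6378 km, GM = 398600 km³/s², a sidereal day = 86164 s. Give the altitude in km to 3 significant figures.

Required period T = 86164 / 15.6 = 5523.3 s.
From T = 2π√(a³/μ): a = (μ T²/4π²)^(1/3) = (398600 × 5523.3² / 4π²)^(1/3) = 6753 km.
Altitude h = a − R = 6753 − 6378 = 375 km.

375 km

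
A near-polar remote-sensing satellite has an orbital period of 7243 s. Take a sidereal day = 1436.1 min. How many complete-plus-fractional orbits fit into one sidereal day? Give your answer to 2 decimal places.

11.90

Orbits per sidereal day = 86166 / 7243.0 = 11.896.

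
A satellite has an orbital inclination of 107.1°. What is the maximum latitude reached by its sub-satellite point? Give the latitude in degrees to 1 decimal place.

Retrograde orbit: the ground track reaches ±(180° − i) = ±(180 − 107.1) = ±72.9°.

72.9°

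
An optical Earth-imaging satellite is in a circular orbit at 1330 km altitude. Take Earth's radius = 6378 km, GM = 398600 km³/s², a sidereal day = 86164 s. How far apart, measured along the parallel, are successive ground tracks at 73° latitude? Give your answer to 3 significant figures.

Semi-major axis a = 6378 + 1330 = 7708 km. Period T = 2π√(a³/μ) = 2π√(7708³/398600) = 6734.8 s = 112.25 min.
Node shift per orbit = (6734.8/86164) × 360° = 28.14°.
Equatorial spacing = 28.14 × 111.3 km/° = 3132 km.
At 73° latitude, spacing = 3132 × cos(73°) = 916 km.

916 km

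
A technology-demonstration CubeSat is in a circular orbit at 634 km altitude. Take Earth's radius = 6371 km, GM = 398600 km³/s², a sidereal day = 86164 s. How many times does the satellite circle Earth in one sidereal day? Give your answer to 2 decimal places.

Semi-major axis a = 6371 + 634 = 7005 km. Period T = 2π√(a³/μ) = 2π√(7005³/398600) = 5834.8 s = 97.25 min.
Orbits per sidereal day = 86164 / 5834.8 = 14.767.

14.77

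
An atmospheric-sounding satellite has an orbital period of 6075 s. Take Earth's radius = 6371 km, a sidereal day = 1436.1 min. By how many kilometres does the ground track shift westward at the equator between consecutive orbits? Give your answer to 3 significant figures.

2820 km

During one orbit Earth rotates (6075.0 / 86166) × 360° = 25.38°.
At the equator that is 25.38° × (2π·6371/360) km/° = 25.38 × 111.2 = 2822 km.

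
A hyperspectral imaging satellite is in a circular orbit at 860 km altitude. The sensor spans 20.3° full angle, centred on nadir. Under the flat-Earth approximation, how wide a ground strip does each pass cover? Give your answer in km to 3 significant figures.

308 km

Half-angle = 20.3°/2 = 10.15°.
Swath width ≈ 2h·tan(θ/2) = 2 × 860 × tan(10.15°) = 307.9 km.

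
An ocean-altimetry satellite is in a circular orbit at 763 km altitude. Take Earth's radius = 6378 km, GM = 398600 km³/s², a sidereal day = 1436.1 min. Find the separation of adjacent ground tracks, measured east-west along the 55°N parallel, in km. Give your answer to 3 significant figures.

1600 km

Semi-major axis a = 6378 + 763 = 7141 km. Period T = 2π√(a³/μ) = 2π√(7141³/398600) = 6005.5 s = 100.09 min.
Node shift per orbit = (6005.5/86166) × 360° = 25.09°.
Equatorial spacing = 25.09 × 111.3 km/° = 2793 km.
At 55° latitude, spacing = 2793 × cos(55°) = 1602 km.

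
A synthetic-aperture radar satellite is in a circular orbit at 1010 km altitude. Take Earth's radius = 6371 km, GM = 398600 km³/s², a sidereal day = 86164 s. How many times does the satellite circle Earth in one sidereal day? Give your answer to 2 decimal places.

Semi-major axis a = 6371 + 1010 = 7381 km. Period T = 2π√(a³/μ) = 2π√(7381³/398600) = 6310.8 s = 105.18 min.
Orbits per sidereal day = 86164 / 6310.8 = 13.653.

13.65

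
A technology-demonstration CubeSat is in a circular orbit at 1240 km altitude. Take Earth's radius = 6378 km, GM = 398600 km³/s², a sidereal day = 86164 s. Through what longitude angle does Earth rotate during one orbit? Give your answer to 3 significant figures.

27.6°

Semi-major axis a = 6378 + 1240 = 7618 km. Period T = 2π√(a³/μ) = 2π√(7618³/398600) = 6617.2 s = 110.29 min.
During one orbit Earth rotates (6617.2 / 86164) × 360° = 27.65°.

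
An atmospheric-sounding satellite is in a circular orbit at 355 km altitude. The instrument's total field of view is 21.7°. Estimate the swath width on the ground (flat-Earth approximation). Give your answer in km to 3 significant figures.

136 km

Half-angle = 21.7°/2 = 10.85°.
Swath width ≈ 2h·tan(θ/2) = 2 × 355 × tan(10.85°) = 136.1 km.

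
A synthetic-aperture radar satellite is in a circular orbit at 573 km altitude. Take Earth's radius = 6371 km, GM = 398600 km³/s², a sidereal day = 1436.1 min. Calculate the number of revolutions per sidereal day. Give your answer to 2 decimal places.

14.96

Semi-major axis a = 6371 + 573 = 6944 km. Period T = 2π√(a³/μ) = 2π√(6944³/398600) = 5758.7 s = 95.98 min.
Orbits per sidereal day = 86166 / 5758.7 = 14.963.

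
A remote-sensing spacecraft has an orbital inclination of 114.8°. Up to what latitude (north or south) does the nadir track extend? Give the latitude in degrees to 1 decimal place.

65.2°

Retrograde orbit: the ground track reaches ±(180° − i) = ±(180 − 114.8) = ±65.2°.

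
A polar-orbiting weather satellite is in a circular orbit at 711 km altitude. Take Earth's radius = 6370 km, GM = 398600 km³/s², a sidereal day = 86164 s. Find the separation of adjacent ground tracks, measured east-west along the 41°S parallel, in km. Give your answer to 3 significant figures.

Semi-major axis a = 6370 + 711 = 7081 km. Period T = 2π√(a³/μ) = 2π√(7081³/398600) = 5930.0 s = 98.83 min.
Node shift per orbit = (5930.0/86164) × 360° = 24.78°.
Equatorial spacing = 24.78 × 111.2 km/° = 2755 km.
At 41° latitude, spacing = 2755 × cos(41°) = 2079 km.

2080 km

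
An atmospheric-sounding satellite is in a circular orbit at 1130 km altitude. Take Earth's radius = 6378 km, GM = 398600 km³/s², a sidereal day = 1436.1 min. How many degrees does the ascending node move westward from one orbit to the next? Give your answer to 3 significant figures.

Semi-major axis a = 6378 + 1130 = 7508 km. Period T = 2π√(a³/μ) = 2π√(7508³/398600) = 6474.4 s = 107.91 min.
During one orbit Earth rotates (6474.4 / 86166) × 360° = 27.05°.

27.0°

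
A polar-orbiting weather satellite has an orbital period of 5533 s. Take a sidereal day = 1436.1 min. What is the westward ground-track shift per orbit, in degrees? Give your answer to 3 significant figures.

During one orbit Earth rotates (5533.0 / 86166) × 360° = 23.12°.

23.1°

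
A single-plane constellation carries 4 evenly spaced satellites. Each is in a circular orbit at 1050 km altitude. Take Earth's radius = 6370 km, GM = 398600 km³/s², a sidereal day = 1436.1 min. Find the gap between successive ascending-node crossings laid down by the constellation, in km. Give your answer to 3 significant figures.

Semi-major axis a = 6370 + 1050 = 7420 km. Period T = 2π√(a³/μ) = 2π√(7420³/398600) = 6360.9 s = 106.01 min.
Single-satellite node shift = (6360.9/86166) × 360° = 26.58°.
With 4 satellites evenly phased, successive equator crossings are 26.58/4 = 6.644° apart.
That is 6.644 × 111.2 = 739 km at the equator.

739 km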